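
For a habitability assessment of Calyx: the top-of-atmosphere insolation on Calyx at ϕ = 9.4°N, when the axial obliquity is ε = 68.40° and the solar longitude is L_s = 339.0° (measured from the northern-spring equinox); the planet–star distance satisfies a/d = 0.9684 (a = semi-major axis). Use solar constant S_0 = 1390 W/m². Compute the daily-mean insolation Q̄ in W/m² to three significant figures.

Q̄ ≈ 351 W/m²

Solar declination: sin δ = sin ε · sin L_s = sin 68.40° × sin 339.0° = -0.33320, so δ = -19.463°.
cos h₀ = −tan(+9.4°) tan(-19.463°) = 0.0585, h₀ = 1.5123 rad.
Bracket: h₀ sin ϕ sin δ + cos ϕ cos δ sin h₀ = 1.5123×0.16333×-0.33320 + 0.98657×0.94286×0.99829 = -0.082302 + 0.928607 = 0.846305.
Inverse-square distance factor (a/d)² = 0.9684² = 0.937799.
Q̄ = (S_0/π) × 0.937799 × [bracket] = (1390/π) × 0.937799 × 0.846305 = 351.2 W/m².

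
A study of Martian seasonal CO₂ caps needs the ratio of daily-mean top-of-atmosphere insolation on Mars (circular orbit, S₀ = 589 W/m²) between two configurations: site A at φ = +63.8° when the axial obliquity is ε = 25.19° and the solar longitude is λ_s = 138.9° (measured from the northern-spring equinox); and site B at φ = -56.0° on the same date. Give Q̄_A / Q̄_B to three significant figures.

— Configuration A (φ=+63.8°):
Solar declination: sin δ = sin ε · sin λ_s = sin 25.19° × sin 138.9° = 0.27979, so δ = +16.248°.
cos H₀ = −tan(+63.8°) tan(+16.248°) = -0.5923, H₀ = 2.2047 rad.
Bracket: H₀ sin φ sin δ + cos φ cos δ sin H₀ = 2.2047×0.89726×0.27979 + 0.44151×0.96006×0.80574 = 0.553478 + 0.341534 = 0.895012.
Q̄ = (S₀/π) × [bracket] = (589/π) × 0.895012 = 167.80 W/m².
— Configuration B (φ=-56.0°):
cos H₀ = −tan(-56.0°) tan(+16.248°) = 0.4321, H₀ = 1.1240 rad.
Bracket: H₀ sin φ sin δ + cos φ cos δ sin H₀ = 1.1240×-0.82904×0.27979 + 0.55919×0.96006×0.90184 = -0.260720 + 0.484158 = 0.223438.
Q̄ = (S₀/π) × [bracket] = (589/π) × 0.223438 = 41.891 W/m².
Ratio Q̄_A / Q̄_B = 167.80 / 41.891 = 4.006.

Q̄_A / Q̄_B ≈ 4.01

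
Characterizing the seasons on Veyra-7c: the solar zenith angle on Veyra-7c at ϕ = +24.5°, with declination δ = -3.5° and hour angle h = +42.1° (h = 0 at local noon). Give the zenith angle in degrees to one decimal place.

cos θ_z = sin ϕ sin δ + cos ϕ cos δ cos h = -0.025316 + 0.673910 = 0.648594.
θ_z = arccos(0.648594) = 49.6°.

θ_z = 49.6°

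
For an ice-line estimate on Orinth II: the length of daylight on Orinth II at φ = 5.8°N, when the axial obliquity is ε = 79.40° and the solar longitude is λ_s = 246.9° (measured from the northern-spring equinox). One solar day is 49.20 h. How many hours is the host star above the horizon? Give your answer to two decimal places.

21.21 h

Solar declination: sin δ = sin ε · sin λ_s = sin 79.40° × sin 246.9° = -0.90413, so δ = -64.706°.
cos H₀ = −tan φ · tan δ = −tan(+5.8°) × tan(-64.706°) = 0.2149, so H₀ = 1.3542 rad = 77.59°.
Daylight = 2H₀/(2π) × 49.20 h = (1.3542/π) × 49.20 = 21.21 h.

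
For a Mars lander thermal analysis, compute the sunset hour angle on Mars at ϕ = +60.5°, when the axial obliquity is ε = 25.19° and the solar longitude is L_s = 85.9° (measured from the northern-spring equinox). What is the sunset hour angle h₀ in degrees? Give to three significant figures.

h₀ = 146°

Solar declination: sin δ = sin ε · sin L_s = sin 25.19° × sin 85.9° = 0.42453, so δ = +25.121°.
cos h₀ = −tan ϕ · tan δ = −tan(+60.5°) × tan(+25.121°) = -0.8287, so h₀ = 2.5477 rad = 145.97°.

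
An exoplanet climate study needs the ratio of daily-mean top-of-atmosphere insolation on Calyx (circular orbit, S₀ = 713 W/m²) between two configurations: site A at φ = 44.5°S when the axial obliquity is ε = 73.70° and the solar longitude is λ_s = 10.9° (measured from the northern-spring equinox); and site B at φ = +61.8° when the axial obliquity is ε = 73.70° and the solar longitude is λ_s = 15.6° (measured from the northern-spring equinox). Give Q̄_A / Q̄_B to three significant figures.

— Configuration A (φ=-44.5°):
Solar declination: sin δ = sin ε · sin λ_s = sin 73.70° × sin 10.9° = 0.18149, so δ = +10.457°.
cos H₀ = −tan(-44.5°) tan(+10.457°) = 0.1814, H₀ = 1.3884 rad.
Bracket: H₀ sin φ sin δ + cos φ cos δ sin H₀ = 1.3884×-0.70091×0.18149 + 0.71325×0.98339×0.98342 = -0.176616 + 0.689774 = 0.513158.
Q̄ = (S₀/π) × [bracket] = (713/π) × 0.513158 = 116.46 W/m².
— Configuration B (φ=+61.8°):
Solar declination: sin δ = sin ε · sin λ_s = sin 73.70° × sin 15.6° = 0.25811, so δ = +14.958°.
cos H₀ = −tan(+61.8°) tan(+14.958°) = -0.4983, H₀ = 2.0924 rad.
Bracket: H₀ sin φ sin δ + cos φ cos δ sin H₀ = 2.0924×0.88130×0.25811 + 0.47255×0.96612×0.86703 = 0.475963 + 0.395834 = 0.871797.
Q̄ = (S₀/π) × [bracket] = (713/π) × 0.871797 = 197.86 W/m².
Ratio Q̄_A / Q̄_B = 116.46 / 197.86 = 0.5886.

Q̄_A / Q̄_B ≈ 0.589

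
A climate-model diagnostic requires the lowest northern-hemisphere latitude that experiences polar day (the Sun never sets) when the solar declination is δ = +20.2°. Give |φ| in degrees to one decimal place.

|φ| = 69.8°

Polar day requires cos H₀ = −tan φ tan δ ≤ −1, i.e. tan φ tan δ ≥ 1.
The boundary is |tan φ| · |tan δ| = 1, so |φ| = 90° − |δ| = 90° − 20.2° = 69.8° in the northern hemisphere.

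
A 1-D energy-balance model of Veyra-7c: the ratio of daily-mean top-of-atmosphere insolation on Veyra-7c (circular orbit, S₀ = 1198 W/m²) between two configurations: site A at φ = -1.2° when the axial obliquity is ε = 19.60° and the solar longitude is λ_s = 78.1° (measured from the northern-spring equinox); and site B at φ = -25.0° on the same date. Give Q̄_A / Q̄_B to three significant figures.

Q̄_A / Q̄_B ≈ 1.44

— Configuration A (φ=-1.2°):
Solar declination: sin δ = sin ε · sin λ_s = sin 19.60° × sin 78.1° = 0.32824, so δ = +19.162°.
cos H₀ = −tan(-1.2°) tan(+19.162°) = 0.0073, H₀ = 1.5635 rad.
Bracket: H₀ sin φ sin δ + cos φ cos δ sin H₀ = 1.5635×-0.02094×0.32824 + 0.99978×0.94459×0.99997 = -0.010746 + 0.944354 = 0.933608.
Q̄ = (S₀/π) × [bracket] = (1198/π) × 0.933608 = 356.02 W/m².
— Configuration B (φ=-25.0°):
cos H₀ = −tan(-25.0°) tan(+19.162°) = 0.1620, H₀ = 1.4080 rad.
Bracket: H₀ sin φ sin δ + cos φ cos δ sin H₀ = 1.4080×-0.42262×0.32824 + 0.90631×0.94459×0.98678 = -0.195319 + 0.844774 = 0.649455.
Q̄ = (S₀/π) × [bracket] = (1198/π) × 0.649455 = 247.66 W/m².
Ratio Q̄_A / Q̄_B = 356.02 / 247.66 = 1.438.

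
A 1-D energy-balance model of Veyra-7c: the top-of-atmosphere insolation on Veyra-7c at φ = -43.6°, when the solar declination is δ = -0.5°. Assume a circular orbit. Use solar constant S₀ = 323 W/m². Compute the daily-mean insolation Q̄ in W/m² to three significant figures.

Q̄ ≈ 75.4 W/m²

cos H₀ = −tan(-43.6°) tan(-0.500°) = -0.0083, H₀ = 1.5791 rad.
Bracket: H₀ sin φ sin δ + cos φ cos δ sin H₀ = 1.5791×-0.68962×-0.00873 + 0.72417×0.99996×0.99997 = 0.009507 + 0.724119 = 0.733626.
Q̄ = (S₀/π) × [bracket] = (323/π) × 0.733626 = 75.43 W/m².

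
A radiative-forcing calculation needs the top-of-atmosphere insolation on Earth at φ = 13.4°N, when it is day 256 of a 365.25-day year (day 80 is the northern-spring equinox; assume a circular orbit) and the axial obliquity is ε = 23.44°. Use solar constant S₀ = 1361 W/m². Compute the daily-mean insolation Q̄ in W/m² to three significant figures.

Solar longitude: λ_s = 360° × (256 − 80)/365.25 = 173.470°.
sin δ = sin 23.44° × sin 173.470° = 0.04524, so δ = +2.593°.
cos H₀ = −tan(+13.4°) tan(+2.593°) = -0.0108, H₀ = 1.5816 rad.
Bracket: H₀ sin φ sin δ + cos φ cos δ sin H₀ = 1.5816×0.23175×0.04524 + 0.97278×0.99898×0.99994 = 0.016582 + 0.971729 = 0.988311.
Q̄ = (S₀/π) × [bracket] = (1361/π) × 0.988311 = 428.2 W/m².

Q̄ ≈ 428 W/m²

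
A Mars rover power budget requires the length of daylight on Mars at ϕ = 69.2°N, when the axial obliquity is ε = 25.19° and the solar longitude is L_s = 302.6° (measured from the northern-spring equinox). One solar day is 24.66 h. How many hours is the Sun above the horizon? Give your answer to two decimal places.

Solar declination: sin δ = sin ε · sin L_s = sin 25.19° × sin 302.6° = -0.35857, so δ = -21.012°.
cos h₀ = −tan ϕ · tan δ = 1.0112 ≥ 1, so the Sun never rises (polar night) and h₀ = 0.
Daylight = 2h₀/(2π) × 24.66 h = (0.0000/π) × 24.66 = 0.00 h.

0.00 h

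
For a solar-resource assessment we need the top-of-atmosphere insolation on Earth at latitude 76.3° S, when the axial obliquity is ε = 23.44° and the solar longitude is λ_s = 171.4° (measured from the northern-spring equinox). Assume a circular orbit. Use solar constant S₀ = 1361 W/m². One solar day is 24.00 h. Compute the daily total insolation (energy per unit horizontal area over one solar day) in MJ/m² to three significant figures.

5.72 MJ/m²

Solar declination: sin δ = sin ε · sin λ_s = sin 23.44° × sin 171.4° = 0.05948, so δ = +3.410°.
cos H₀ = −tan(-76.3°) tan(+3.410°) = 0.2444, H₀ = 1.3239 rad.
Bracket: H₀ sin φ sin δ + cos φ cos δ sin H₀ = 1.3239×-0.97155×0.05948 + 0.23684×0.99823×0.96966 = -0.076505 + 0.229248 = 0.152743.
Q̄ = (S₀/π) × [bracket] = (1361/π) × 0.152743 = 66.171 W/m².
Daily total = Q̄ × 24.00 h × 3600 s/h = 66.171 × 24.00 × 3600 / 10⁶ = 5.717 MJ/m².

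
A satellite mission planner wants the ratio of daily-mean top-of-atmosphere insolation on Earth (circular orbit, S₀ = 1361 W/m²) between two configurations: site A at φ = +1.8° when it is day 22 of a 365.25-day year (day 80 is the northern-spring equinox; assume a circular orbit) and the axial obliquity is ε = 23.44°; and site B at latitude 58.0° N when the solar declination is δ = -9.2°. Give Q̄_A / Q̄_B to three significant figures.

Q̄_A / Q̄_B ≈ 2.82

— Configuration A (φ=+1.8°):
Solar longitude: λ_s = 360° × (22 − 80)/365.25 = -57.166°, i.e. -57.166° + 360° = 302.834°.
sin δ = sin 23.44° × sin 302.834° = -0.33424, so δ = -19.526°.
cos H₀ = −tan(+1.8°) tan(-19.526°) = 0.0111, H₀ = 1.5597 rad.
Bracket: H₀ sin φ sin δ + cos φ cos δ sin H₀ = 1.5597×0.03141×-0.33424 + 0.99951×0.94249×0.99994 = -0.016374 + 0.941972 = 0.925598.
Q̄ = (S₀/π) × [bracket] = (1361/π) × 0.925598 = 400.99 W/m².
— Configuration B (φ=+58.0°):
cos H₀ = −tan(+58.0°) tan(-9.200°) = 0.2592, H₀ = 1.3086 rad.
Bracket: H₀ sin φ sin δ + cos φ cos δ sin H₀ = 1.3086×0.84805×-0.15988 + 0.52992×0.98714×0.96582 = -0.177428 + 0.505225 = 0.327797.
Q̄ = (S₀/π) × [bracket] = (1361/π) × 0.327797 = 142.01 W/m².
Ratio Q̄_A / Q̄_B = 400.99 / 142.01 = 2.824.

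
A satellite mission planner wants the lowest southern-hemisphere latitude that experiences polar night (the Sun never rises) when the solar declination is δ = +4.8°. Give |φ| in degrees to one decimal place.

Polar night requires cos H₀ = −tan φ tan δ ≥ 1, i.e. tan φ tan δ ≤ −1.
The boundary is |tan φ| · |tan δ| = 1, so |φ| = 90° − |δ| = 90° − 4.8° = 85.2° in the southern hemisphere.

|φ| = 85.2°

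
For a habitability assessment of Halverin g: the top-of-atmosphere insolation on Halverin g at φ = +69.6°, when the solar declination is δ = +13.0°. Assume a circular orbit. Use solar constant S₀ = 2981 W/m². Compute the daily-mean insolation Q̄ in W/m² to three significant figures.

Q̄ ≈ 701 W/m²

cos H₀ = −tan(+69.6°) tan(+13.000°) = -0.6208, H₀ = 2.2405 rad.
Bracket: H₀ sin φ sin δ + cos φ cos δ sin H₀ = 2.2405×0.93728×0.22495 + 0.34857×0.97437×0.78398 = 0.472390 + 0.266268 = 0.738658.
Q̄ = (S₀/π) × [bracket] = (2981/π) × 0.738658 = 700.9 W/m².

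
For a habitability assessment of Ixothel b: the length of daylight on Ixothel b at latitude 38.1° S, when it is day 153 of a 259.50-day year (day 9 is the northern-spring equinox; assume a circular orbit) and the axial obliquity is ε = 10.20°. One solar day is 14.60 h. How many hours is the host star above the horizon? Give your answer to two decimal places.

Solar longitude: λ_s = 360° × (153 − 9)/259.50 = 199.769°.
sin δ = sin 10.20° × sin 199.769° = -0.05989, so δ = -3.434°.
cos H₀ = −tan φ · tan δ = −tan(-38.1°) × tan(-3.434°) = -0.0470, so H₀ = 1.6179 rad = 92.70°.
Daylight = 2H₀/(2π) × 14.60 h = (1.6179/π) × 14.60 = 7.52 h.

7.52 h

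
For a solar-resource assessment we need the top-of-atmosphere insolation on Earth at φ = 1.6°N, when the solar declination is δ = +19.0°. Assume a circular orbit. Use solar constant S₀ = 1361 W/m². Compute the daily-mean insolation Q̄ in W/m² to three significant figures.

cos H₀ = −tan(+1.6°) tan(+19.000°) = -0.0096, H₀ = 1.5804 rad.
Bracket: H₀ sin φ sin δ + cos φ cos δ sin H₀ = 1.5804×0.02792×0.32557 + 0.99961×0.94552×0.99995 = 0.014366 + 0.945104 = 0.959470.
Q̄ = (S₀/π) × [bracket] = (1361/π) × 0.959470 = 415.7 W/m².

Q̄ ≈ 416 W/m²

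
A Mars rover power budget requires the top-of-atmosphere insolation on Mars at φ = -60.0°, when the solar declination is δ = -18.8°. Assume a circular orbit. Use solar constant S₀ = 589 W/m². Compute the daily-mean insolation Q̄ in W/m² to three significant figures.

Q̄ ≈ 187 W/m²

cos H₀ = −tan(-60.0°) tan(-18.800°) = -0.5896, H₀ = 2.2014 rad.
Bracket: H₀ sin φ sin δ + cos φ cos δ sin H₀ = 2.2014×-0.86603×-0.32227 + 0.50000×0.94665×0.80767 = 0.614401 + 0.382290 = 0.996691.
Q̄ = (S₀/π) × [bracket] = (589/π) × 0.996691 = 186.9 W/m².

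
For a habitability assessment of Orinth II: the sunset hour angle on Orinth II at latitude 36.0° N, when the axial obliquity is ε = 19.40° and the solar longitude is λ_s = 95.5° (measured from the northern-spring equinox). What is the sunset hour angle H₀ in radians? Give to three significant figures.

H₀ = 1.83 rad

Solar declination: sin δ = sin ε · sin λ_s = sin 19.40° × sin 95.5° = 0.33063, so δ = +19.307°.
cos H₀ = −tan φ · tan δ = −tan(+36.0°) × tan(+19.307°) = -0.2545, so H₀ = 1.8282 rad = 104.75°.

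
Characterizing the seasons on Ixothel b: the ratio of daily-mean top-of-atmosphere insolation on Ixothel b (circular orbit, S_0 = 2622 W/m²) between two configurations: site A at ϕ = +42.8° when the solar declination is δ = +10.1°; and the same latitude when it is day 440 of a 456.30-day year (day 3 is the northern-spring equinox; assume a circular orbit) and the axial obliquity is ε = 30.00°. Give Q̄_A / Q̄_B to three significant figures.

Q̄_A / Q̄_B ≈ 1.55

— Configuration A (ϕ=+42.8°):
cos h₀ = −tan(+42.8°) tan(+10.100°) = -0.1649, h₀ = 1.7365 rad.
Bracket: h₀ sin ϕ sin δ + cos ϕ cos δ sin h₀ = 1.7365×0.67944×0.17537 + 0.73373×0.98450×0.98630 = 0.206910 + 0.712461 = 0.919371.
Q̄ = (S_0/π) × [bracket] = (2622/π) × 0.919371 = 767.31 W/m².
— Configuration B (ϕ=+42.8°):
Solar longitude: L_s = 360° × (440 − 3)/456.30 = 344.773°.
sin δ = sin 30.00° × sin 344.773° = -0.13132, so δ = -7.546°.
cos h₀ = −tan(+42.8°) tan(-7.546°) = 0.1227, h₀ = 1.4478 rad.
Bracket: h₀ sin ϕ sin δ + cos ϕ cos δ sin h₀ = 1.4478×0.67944×-0.13132 + 0.73373×0.99134×0.99245 = -0.129179 + 0.721884 = 0.592705.
Q̄ = (S_0/π) × [bracket] = (2622/π) × 0.592705 = 494.68 W/m².
Ratio Q̄_A / Q̄_B = 767.31 / 494.68 = 1.551.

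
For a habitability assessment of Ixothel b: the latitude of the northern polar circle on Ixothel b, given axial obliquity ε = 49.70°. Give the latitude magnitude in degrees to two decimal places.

The polar circle is the lowest latitude that experiences at least one full rotation of continuous daylight at the northern-summer solstice; it lies at |ϕ| = 90° − ε = 90° − 49.70° = 40.30°.

40.30°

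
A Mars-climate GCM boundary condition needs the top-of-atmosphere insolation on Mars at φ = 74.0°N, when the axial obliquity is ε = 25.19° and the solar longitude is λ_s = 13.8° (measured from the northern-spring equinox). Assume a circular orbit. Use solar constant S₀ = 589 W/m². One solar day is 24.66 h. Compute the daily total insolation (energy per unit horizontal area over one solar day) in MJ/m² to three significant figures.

Solar declination: sin δ = sin ε · sin λ_s = sin 25.19° × sin 13.8° = 0.10152, so δ = +5.827°.
cos H₀ = −tan(+74.0°) tan(+5.827°) = -0.3559, H₀ = 1.9347 rad.
Bracket: H₀ sin φ sin δ + cos φ cos δ sin H₀ = 1.9347×0.96126×0.10152 + 0.27564×0.99483×0.93452 = 0.188802 + 0.256259 = 0.445061.
Q̄ = (S₀/π) × [bracket] = (589/π) × 0.445061 = 83.442 W/m².
Daily total = Q̄ × 24.66 h × 3600 s/h = 83.442 × 24.66 × 3600 / 10⁶ = 7.408 MJ/m².

7.41 MJ/m²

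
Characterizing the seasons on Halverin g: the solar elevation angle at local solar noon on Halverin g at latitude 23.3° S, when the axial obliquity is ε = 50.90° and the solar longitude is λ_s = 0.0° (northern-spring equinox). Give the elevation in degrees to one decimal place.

66.7°

Solar declination: sin δ = sin ε · sin λ_s = sin 50.90° × sin 0.0° = 0.00000, so δ = +0.000°.
At local noon the hour angle is zero, so the zenith angle equals |φ − δ| = |-23.3° − (+0.000°)| = 23.300°.
Elevation = 90° − 23.300° = 66.7°.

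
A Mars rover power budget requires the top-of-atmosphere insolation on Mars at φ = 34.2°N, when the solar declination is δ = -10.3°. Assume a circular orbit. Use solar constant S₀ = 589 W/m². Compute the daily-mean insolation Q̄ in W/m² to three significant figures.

Q̄ ≈ 124 W/m²

cos H₀ = −tan(+34.2°) tan(-10.300°) = 0.1235, H₀ = 1.4470 rad.
Bracket: H₀ sin φ sin δ + cos φ cos δ sin H₀ = 1.4470×0.56208×-0.17880 + 0.82708×0.98389×0.99234 = -0.145423 + 0.807522 = 0.662099.
Q̄ = (S₀/π) × [bracket] = (589/π) × 0.662099 = 124.1 W/m².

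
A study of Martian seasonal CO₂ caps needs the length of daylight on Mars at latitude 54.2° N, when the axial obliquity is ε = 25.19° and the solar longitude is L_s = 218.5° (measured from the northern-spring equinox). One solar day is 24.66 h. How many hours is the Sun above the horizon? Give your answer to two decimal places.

9.26 h

Solar declination: sin δ = sin ε · sin L_s = sin 25.19° × sin 218.5° = -0.26496, so δ = -15.364°.
cos h₀ = −tan ϕ · tan δ = −tan(+54.2°) × tan(-15.364°) = 0.3810, so h₀ = 1.1799 rad = 67.61°.
Daylight = 2h₀/(2π) × 24.66 h = (1.1799/π) × 24.66 = 9.26 h.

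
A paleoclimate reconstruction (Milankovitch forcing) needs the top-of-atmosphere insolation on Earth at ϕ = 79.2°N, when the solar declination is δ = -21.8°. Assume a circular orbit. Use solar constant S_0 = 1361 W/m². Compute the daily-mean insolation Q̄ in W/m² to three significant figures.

Q̄ ≈ 0.00 W/m²

cos h₀ = −tan(+79.2°) tan(-21.800°) = 2.0967 ≥ 1 ⇒ polar night, h₀ = 0 and Q̄ = 0.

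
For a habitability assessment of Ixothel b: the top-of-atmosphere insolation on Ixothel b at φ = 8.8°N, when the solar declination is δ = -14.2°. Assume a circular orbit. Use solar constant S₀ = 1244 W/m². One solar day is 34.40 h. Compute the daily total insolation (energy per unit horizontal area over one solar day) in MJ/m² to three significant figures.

44.1 MJ/m²

cos H₀ = −tan(+8.8°) tan(-14.200°) = 0.0392, H₀ = 1.5316 rad.
Bracket: H₀ sin φ sin δ + cos φ cos δ sin H₀ = 1.5316×0.15299×-0.24531 + 0.98823×0.96945×0.99923 = -0.057481 + 0.957302 = 0.899821.
Q̄ = (S₀/π) × [bracket] = (1244/π) × 0.899821 = 356.31 W/m².
Daily total = Q̄ × 34.40 h × 3600 s/h = 356.31 × 34.40 × 3600 / 10⁶ = 44.13 MJ/m².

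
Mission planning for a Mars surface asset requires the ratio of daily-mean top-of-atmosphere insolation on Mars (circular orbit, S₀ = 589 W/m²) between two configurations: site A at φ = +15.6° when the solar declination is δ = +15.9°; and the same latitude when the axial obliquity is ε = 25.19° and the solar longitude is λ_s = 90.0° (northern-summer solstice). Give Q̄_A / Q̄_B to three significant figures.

— Configuration A (φ=+15.6°):
cos H₀ = −tan(+15.6°) tan(+15.900°) = -0.0795, H₀ = 1.6504 rad.
Bracket: H₀ sin φ sin δ + cos φ cos δ sin H₀ = 1.6504×0.26892×0.27396 + 0.96316×0.96174×0.99683 = 0.121590 + 0.923373 = 1.044963.
Q̄ = (S₀/π) × [bracket] = (589/π) × 1.044963 = 195.91 W/m².
— Configuration B (φ=+15.6°):
Solar declination: sin δ = sin ε · sin λ_s = sin 25.19° × sin 90.0° = 0.42562, so δ = +25.190°.
cos H₀ = −tan(+15.6°) tan(+25.190°) = -0.1313, H₀ = 1.7025 rad.
Bracket: H₀ sin φ sin δ + cos φ cos δ sin H₀ = 1.7025×0.26892×0.42562 + 0.96316×0.90490×0.99134 = 0.194864 + 0.864016 = 1.058880.
Q̄ = (S₀/π) × [bracket] = (589/π) × 1.058880 = 198.52 W/m².
Ratio Q̄_A / Q̄_B = 195.91 / 198.52 = 0.9869.

Q̄_A / Q̄_B ≈ 0.987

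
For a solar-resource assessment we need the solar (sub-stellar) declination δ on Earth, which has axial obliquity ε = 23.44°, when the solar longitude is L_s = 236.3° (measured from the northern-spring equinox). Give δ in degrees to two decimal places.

δ = -19.33°

sin δ = sin ε · sin L_s = sin 23.44° × sin 236.3° = -0.330942.
δ = arcsin(-0.330942) = -19.33°.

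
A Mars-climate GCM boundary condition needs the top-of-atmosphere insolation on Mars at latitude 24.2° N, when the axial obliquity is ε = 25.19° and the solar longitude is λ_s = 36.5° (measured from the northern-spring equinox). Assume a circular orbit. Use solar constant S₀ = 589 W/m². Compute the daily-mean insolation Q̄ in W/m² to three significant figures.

Q̄ ≈ 197 W/m²

Solar declination: sin δ = sin ε · sin λ_s = sin 25.19° × sin 36.5° = 0.25317, so δ = +14.665°.
cos H₀ = −tan(+24.2°) tan(+14.665°) = -0.1176, H₀ = 1.6887 rad.
Bracket: H₀ sin φ sin δ + cos φ cos δ sin H₀ = 1.6887×0.40992×0.25317 + 0.91212×0.96742×0.99306 = 0.175252 + 0.876279 = 1.051531.
Q̄ = (S₀/π) × [bracket] = (589/π) × 1.051531 = 197.1 W/m².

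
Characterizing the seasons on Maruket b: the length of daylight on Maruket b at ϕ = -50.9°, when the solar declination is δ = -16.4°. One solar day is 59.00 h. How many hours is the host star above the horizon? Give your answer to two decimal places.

cos h₀ = −tan ϕ · tan δ = −tan(-50.9°) × tan(-16.400°) = -0.3622, so h₀ = 1.9414 rad = 111.23°.
Daylight = 2h₀/(2π) × 59.00 h = (1.9414/π) × 59.00 = 36.46 h.

36.46 h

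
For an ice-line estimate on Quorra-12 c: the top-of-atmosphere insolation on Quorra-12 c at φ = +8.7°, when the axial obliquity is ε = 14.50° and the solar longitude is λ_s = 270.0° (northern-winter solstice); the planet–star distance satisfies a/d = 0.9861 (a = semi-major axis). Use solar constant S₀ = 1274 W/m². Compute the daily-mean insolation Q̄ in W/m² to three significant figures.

Solar declination: sin δ = sin ε · sin λ_s = sin 14.50° × sin 270.0° = -0.25038, so δ = -14.500°.
cos H₀ = −tan(+8.7°) tan(-14.500°) = 0.0396, H₀ = 1.5312 rad.
Bracket: H₀ sin φ sin δ + cos φ cos δ sin H₀ = 1.5312×0.15126×-0.25038 + 0.98849×0.96815×0.99922 = -0.057990 + 0.956260 = 0.898270.
Inverse-square distance factor (a/d)² = 0.9861² = 0.972393.
Q̄ = (S₀/π) × 0.972393 × [bracket] = (1274/π) × 0.972393 × 0.898270 = 354.2 W/m².

Q̄ ≈ 354 W/m²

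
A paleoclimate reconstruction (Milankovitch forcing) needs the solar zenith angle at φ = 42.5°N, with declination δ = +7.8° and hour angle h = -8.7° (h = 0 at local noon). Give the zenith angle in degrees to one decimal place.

θ_z = 35.5°

cos θ_z = sin φ sin δ + cos φ cos δ cos h = 0.091688 + 0.722051 = 0.813739.
θ_z = arccos(0.813739) = 35.5°.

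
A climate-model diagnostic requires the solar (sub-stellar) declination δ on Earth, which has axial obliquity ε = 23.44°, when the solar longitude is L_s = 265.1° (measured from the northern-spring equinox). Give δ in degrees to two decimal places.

δ = -23.35°

sin δ = sin ε · sin L_s = sin 23.44° × sin 265.1° = -0.396335.
δ = arcsin(-0.396335) = -23.35°.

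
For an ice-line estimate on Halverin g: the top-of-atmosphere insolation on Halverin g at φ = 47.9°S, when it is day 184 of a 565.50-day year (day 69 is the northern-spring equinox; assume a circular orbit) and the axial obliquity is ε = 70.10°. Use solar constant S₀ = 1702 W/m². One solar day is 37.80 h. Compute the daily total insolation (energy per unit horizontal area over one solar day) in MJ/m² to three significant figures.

0.00 MJ/m²

Solar longitude: λ_s = 360° × (184 − 69)/565.50 = 73.210°.
sin δ = sin 70.10° × sin 73.210° = 0.90020, so δ = +64.185°.
cos H₀ = −tan(-47.9°) tan(+64.185°) = 2.2878 ≥ 1 ⇒ polar night, H₀ = 0 and Q̄ = 0.
Daily total = Q̄ × 37.80 h × 3600 s/h = 0.00 MJ/m².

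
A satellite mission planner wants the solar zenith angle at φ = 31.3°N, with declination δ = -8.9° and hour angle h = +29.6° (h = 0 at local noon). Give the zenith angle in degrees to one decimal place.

θ_z = 49.2°

cos θ_z = sin φ sin δ + cos φ cos δ cos h = -0.080375 + 0.734002 = 0.653627.
θ_z = arccos(0.653627) = 49.2°.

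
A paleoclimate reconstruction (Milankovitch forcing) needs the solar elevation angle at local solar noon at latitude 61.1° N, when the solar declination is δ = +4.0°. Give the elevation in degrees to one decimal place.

At local noon the hour angle is zero, so the zenith angle equals |ϕ − δ| = |+61.1° − (+4.000°)| = 57.100°.
Elevation = 90° − 57.100° = 32.9°.

32.9°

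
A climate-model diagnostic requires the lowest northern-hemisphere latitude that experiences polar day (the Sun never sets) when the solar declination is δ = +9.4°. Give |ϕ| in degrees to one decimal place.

Polar day requires cos h₀ = −tan ϕ tan δ ≤ −1, i.e. tan ϕ tan δ ≥ 1.
The boundary is |tan ϕ| · |tan δ| = 1, so |ϕ| = 90° − |δ| = 90° − 9.4° = 80.6° in the northern hemisphere.

|ϕ| = 80.6°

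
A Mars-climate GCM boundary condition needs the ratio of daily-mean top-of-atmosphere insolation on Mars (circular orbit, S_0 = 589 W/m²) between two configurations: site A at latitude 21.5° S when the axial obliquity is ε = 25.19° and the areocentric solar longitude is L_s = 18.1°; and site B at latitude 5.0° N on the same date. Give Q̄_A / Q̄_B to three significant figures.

Q̄_A / Q̄_B ≈ 0.843

— Configuration A (ϕ=-21.5°):
sin δ = sin 25.19° × sin 18.1° = 0.13223, so δ = +7.599°.
cos h₀ = −tan(-21.5°) tan(+7.599°) = 0.0525, h₀ = 1.5182 rad.
Bracket: h₀ sin ϕ sin δ + cos ϕ cos δ sin h₀ = 1.5182×-0.36650×0.13223 + 0.93042×0.99122×0.99862 = -0.073575 + 0.920978 = 0.847403.
Q̄ = (S_0/π) × [bracket] = (589/π) × 0.847403 = 158.87 W/m².
— Configuration B (ϕ=+5.0°):
cos h₀ = −tan(+5.0°) tan(+7.599°) = -0.0117, h₀ = 1.5825 rad.
Bracket: h₀ sin ϕ sin δ + cos ϕ cos δ sin h₀ = 1.5825×0.08716×0.13223 + 0.99619×0.99122×0.99993 = 0.018239 + 0.987374 = 1.005613.
Q̄ = (S_0/π) × [bracket] = (589/π) × 1.005613 = 188.54 W/m².
Ratio Q̄_A / Q̄_B = 158.87 / 188.54 = 0.8426.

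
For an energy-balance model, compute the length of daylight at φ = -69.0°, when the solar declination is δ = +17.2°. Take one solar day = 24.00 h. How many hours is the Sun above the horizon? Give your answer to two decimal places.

4.83 h

cos H₀ = −tan φ · tan δ = −tan(-69.0°) × tan(+17.200°) = 0.8064, so H₀ = 0.6327 rad = 36.25°.
Daylight = 2H₀/(2π) × 24.00 h = (0.6327/π) × 24.00 = 4.83 h.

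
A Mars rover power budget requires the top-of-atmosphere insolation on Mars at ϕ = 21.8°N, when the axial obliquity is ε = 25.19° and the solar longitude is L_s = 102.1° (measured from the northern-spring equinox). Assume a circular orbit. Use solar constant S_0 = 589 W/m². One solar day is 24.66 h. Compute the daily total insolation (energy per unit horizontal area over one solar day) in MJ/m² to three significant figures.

Solar declination: sin δ = sin ε · sin L_s = sin 25.19° × sin 102.1° = 0.41617, so δ = +24.593°.
cos h₀ = −tan(+21.8°) tan(+24.593°) = -0.1831, h₀ = 1.7549 rad.
Bracket: h₀ sin ϕ sin δ + cos ϕ cos δ sin h₀ = 1.7549×0.37137×0.41617 + 0.92849×0.90929×0.98310 = 0.271225 + 0.829999 = 1.101224.
Q̄ = (S_0/π) × [bracket] = (589/π) × 1.101224 = 206.46 W/m².
Daily total = Q̄ × 24.66 h × 3600 s/h = 206.46 × 24.66 × 3600 / 10⁶ = 18.33 MJ/m².

18.3 MJ/m²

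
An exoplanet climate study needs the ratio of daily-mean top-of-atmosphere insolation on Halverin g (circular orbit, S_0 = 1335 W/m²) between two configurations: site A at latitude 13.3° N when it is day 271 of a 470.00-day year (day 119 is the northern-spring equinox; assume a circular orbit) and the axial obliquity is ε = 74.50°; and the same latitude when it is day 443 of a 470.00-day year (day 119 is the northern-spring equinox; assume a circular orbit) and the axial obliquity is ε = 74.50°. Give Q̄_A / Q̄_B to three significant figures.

— Configuration A (ϕ=+13.3°):
Solar longitude: L_s = 360° × (271 − 119)/470.00 = 116.426°.
sin δ = sin 74.50° × sin 116.426° = 0.86294, so δ = +59.649°.
cos h₀ = −tan(+13.3°) tan(+59.649°) = -0.4037, h₀ = 1.9864 rad.
Bracket: h₀ sin ϕ sin δ + cos ϕ cos δ sin h₀ = 1.9864×0.23005×0.86294 + 0.97318×0.50530×0.91489 = 0.394339 + 0.449895 = 0.844234.
Q̄ = (S_0/π) × [bracket] = (1335/π) × 0.844234 = 358.75 W/m².
— Configuration B (ϕ=+13.3°):
Solar longitude: L_s = 360° × (443 − 119)/470.00 = 248.170°.
sin δ = sin 74.50° × sin 248.170° = -0.89453, so δ = -63.448°.
cos h₀ = −tan(+13.3°) tan(-63.448°) = 0.4731, h₀ = 1.0780 rad.
Bracket: h₀ sin ϕ sin δ + cos ϕ cos δ sin h₀ = 1.0780×0.23005×-0.89453 + 0.97318×0.44701×0.88103 = -0.221838 + 0.383267 = 0.161429.
Q̄ = (S_0/π) × [bracket] = (1335/π) × 0.161429 = 68.598 W/m².
Ratio Q̄_A / Q̄_B = 358.75 / 68.598 = 5.230.

Q̄_A / Q̄_B ≈ 5.23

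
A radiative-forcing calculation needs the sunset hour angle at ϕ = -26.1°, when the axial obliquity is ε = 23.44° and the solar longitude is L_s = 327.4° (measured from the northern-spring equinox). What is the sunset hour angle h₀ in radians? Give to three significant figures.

h₀ = 1.68 rad

Solar declination: sin δ = sin ε · sin L_s = sin 23.44° × sin 327.4° = -0.21432, so δ = -12.375°.
cos h₀ = −tan ϕ · tan δ = −tan(-26.1°) × tan(-12.375°) = -0.1075, so h₀ = 1.6785 rad = 96.17°.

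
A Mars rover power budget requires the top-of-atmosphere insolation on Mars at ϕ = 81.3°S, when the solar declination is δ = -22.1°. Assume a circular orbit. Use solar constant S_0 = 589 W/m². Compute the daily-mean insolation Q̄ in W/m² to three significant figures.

Q̄ ≈ 219 W/m²

cos h₀ = −tan(-81.3°) tan(-22.100°) = -2.6536 ≤ −1 ⇒ polar day, h₀ = π.
Bracket: h₀ sin ϕ sin δ + cos ϕ cos δ sin h₀ = 3.1416×-0.98849×-0.37622 + 0.15126×0.92653×0.00000 = 1.168329 + 0.000000 = 1.168329.
Q̄ = (S_0/π) × [bracket] = (589/π) × 1.168329 = 219.0 W/m².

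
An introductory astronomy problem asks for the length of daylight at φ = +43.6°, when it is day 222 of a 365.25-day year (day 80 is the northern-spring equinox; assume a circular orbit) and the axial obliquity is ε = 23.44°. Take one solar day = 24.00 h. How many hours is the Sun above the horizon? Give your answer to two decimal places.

Solar longitude: λ_s = 360° × (222 − 80)/365.25 = 139.959°.
sin δ = sin 23.44° × sin 139.959° = 0.25591, so δ = +14.828°.
cos H₀ = −tan φ · tan δ = −tan(+43.6°) × tan(+14.828°) = -0.2521, so H₀ = 1.8256 rad = 104.60°.
Daylight = 2H₀/(2π) × 24.00 h = (1.8256/π) × 24.00 = 13.95 h.

13.95 h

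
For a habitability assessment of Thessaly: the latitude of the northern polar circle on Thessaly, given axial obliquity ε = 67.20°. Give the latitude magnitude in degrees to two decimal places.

The polar circle is the lowest latitude that experiences at least one full rotation of continuous daylight at the northern-summer solstice; it lies at |ϕ| = 90° − ε = 90° − 67.20° = 22.80°.

22.80°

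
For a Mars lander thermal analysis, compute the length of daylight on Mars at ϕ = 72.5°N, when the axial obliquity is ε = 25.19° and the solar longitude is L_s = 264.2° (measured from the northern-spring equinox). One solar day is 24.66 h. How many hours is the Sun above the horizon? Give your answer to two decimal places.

0.00 h

Solar declination: sin δ = sin ε · sin L_s = sin 25.19° × sin 264.2° = -0.42344, so δ = -25.052°.
cos h₀ = −tan ϕ · tan δ = 1.4825 ≥ 1, so the Sun never rises (polar night) and h₀ = 0.
Daylight = 2h₀/(2π) × 24.66 h = (0.0000/π) × 24.66 = 0.00 h.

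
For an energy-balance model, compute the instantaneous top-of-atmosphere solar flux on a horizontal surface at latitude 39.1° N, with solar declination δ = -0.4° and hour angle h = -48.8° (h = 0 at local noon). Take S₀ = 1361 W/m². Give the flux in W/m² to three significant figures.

cos θ_z = sin φ sin δ + cos φ cos δ cos h = -0.004403 + 0.511161 = 0.506758.
Flux = S₀ · cos θ_z = 1361 × 0.506758 = 689.7 W/m².

690 W/m²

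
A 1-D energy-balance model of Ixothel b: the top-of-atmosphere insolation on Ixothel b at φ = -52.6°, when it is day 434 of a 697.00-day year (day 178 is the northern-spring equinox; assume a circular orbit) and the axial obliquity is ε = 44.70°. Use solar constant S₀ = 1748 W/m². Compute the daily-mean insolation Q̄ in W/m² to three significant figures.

Q̄ ≈ 24.9 W/m²

Solar longitude: λ_s = 360° × (434 − 178)/697.00 = 132.224°.
sin δ = sin 44.70° × sin 132.224° = 0.52088, so δ = +31.391°.
cos H₀ = −tan(-52.6°) tan(+31.391°) = 0.7981, H₀ = 0.6467 rad.
Bracket: H₀ sin φ sin δ + cos φ cos δ sin H₀ = 0.6467×-0.79441×0.52088 + 0.60738×0.85363×0.60252 = -0.267599 + 0.312393 = 0.044794.
Q̄ = (S₀/π) × [bracket] = (1748/π) × 0.044794 = 24.92 W/m².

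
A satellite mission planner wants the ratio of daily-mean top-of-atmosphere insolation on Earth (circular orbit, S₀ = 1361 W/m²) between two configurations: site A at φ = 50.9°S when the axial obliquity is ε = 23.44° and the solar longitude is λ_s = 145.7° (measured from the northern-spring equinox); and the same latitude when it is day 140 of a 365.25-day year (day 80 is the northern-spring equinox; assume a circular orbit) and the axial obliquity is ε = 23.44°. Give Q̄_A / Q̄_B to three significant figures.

— Configuration A (φ=-50.9°):
Solar declination: sin δ = sin ε · sin λ_s = sin 23.44° × sin 145.7° = 0.22416, so δ = +12.954°.
cos H₀ = −tan(-50.9°) tan(+12.954°) = 0.2830, H₀ = 1.2838 rad.
Bracket: H₀ sin φ sin δ + cos φ cos δ sin H₀ = 1.2838×-0.77605×0.22416 + 0.63068×0.97455×0.95911 = -0.223329 + 0.589497 = 0.366168.
Q̄ = (S₀/π) × [bracket] = (1361/π) × 0.366168 = 158.63 W/m².
— Configuration B (φ=-50.9°):
Solar longitude: λ_s = 360° × (140 − 80)/365.25 = 59.138°.
sin δ = sin 23.44° × sin 59.138° = 0.34146, so δ = +19.966°.
cos H₀ = −tan(-50.9°) tan(+19.966°) = 0.4470, H₀ = 1.1073 rad.
Bracket: H₀ sin φ sin δ + cos φ cos δ sin H₀ = 1.1073×-0.77605×0.34146 + 0.63068×0.93990×0.89451 = -0.293423 + 0.530244 = 0.236821.
Q̄ = (S₀/π) × [bracket] = (1361/π) × 0.236821 = 102.60 W/m².
Ratio Q̄_A / Q̄_B = 158.63 / 102.60 = 1.546.

Q̄_A / Q̄_B ≈ 1.55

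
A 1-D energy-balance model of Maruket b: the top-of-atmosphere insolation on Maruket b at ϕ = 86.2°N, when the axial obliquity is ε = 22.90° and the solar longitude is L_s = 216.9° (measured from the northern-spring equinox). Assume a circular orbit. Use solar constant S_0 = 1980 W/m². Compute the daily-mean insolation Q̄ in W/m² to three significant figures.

Q̄ ≈ 0.00 W/m²

Solar declination: sin δ = sin ε · sin L_s = sin 22.90° × sin 216.9° = -0.23364, so δ = -13.511°.
cos h₀ = −tan(+86.2°) tan(-13.511°) = 3.6177 ≥ 1 ⇒ polar night, h₀ = 0 and Q̄ = 0.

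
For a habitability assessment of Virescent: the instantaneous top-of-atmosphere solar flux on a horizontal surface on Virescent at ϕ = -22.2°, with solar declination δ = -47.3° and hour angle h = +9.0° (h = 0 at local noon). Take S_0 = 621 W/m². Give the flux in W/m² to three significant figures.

cos θ_z = sin ϕ sin δ + cos ϕ cos δ cos h = 0.277681 + 0.620158 = 0.897839.
Flux = S_0 · cos θ_z = 621 × 0.897839 = 557.6 W/m².

558 W/m²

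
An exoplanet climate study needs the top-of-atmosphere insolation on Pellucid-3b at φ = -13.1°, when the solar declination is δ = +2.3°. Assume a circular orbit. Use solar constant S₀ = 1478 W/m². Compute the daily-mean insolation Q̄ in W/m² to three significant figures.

cos H₀ = −tan(-13.1°) tan(+2.300°) = 0.0093, H₀ = 1.5614 rad.
Bracket: H₀ sin φ sin δ + cos φ cos δ sin H₀ = 1.5614×-0.22665×0.04013 + 0.97398×0.99919×0.99996 = -0.014202 + 0.973152 = 0.958950.
Q̄ = (S₀/π) × [bracket] = (1478/π) × 0.958950 = 451.1 W/m².

Q̄ ≈ 451 W/m²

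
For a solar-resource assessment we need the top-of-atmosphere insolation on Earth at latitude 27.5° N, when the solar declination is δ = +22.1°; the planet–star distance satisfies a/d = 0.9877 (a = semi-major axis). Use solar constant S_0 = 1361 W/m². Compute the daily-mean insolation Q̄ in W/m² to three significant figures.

cos h₀ = −tan(+27.5°) tan(+22.100°) = -0.2114, h₀ = 1.7838 rad.
Bracket: h₀ sin ϕ sin δ + cos ϕ cos δ sin h₀ = 1.7838×0.46175×0.37622 + 0.88701×0.92653×0.97740 = 0.309881 + 0.803268 = 1.113149.
Inverse-square distance factor (a/d)² = 0.9877² = 0.975551.
Q̄ = (S_0/π) × 0.975551 × [bracket] = (1361/π) × 0.975551 × 1.113149 = 470.4 W/m².

Q̄ ≈ 470 W/m²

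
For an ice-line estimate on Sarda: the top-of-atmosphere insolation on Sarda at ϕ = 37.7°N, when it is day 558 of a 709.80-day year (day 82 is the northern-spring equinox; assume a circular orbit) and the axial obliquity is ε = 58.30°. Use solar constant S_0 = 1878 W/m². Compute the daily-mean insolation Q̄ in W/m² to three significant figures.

Q̄ ≈ 14.2 W/m²

Solar longitude: L_s = 360° × (558 − 82)/709.80 = 241.420°.
sin δ = sin 58.30° × sin 241.420° = -0.74714, so δ = -48.343°.
cos h₀ = −tan(+37.7°) tan(-48.343°) = 0.8688, h₀ = 0.5180 rad.
Bracket: h₀ sin ϕ sin δ + cos ϕ cos δ sin h₀ = 0.5180×0.61153×-0.74714 + 0.79122×0.66467×0.49518 = -0.236673 + 0.260415 = 0.023742.
Q̄ = (S_0/π) × [bracket] = (1878/π) × 0.023742 = 14.19 W/m².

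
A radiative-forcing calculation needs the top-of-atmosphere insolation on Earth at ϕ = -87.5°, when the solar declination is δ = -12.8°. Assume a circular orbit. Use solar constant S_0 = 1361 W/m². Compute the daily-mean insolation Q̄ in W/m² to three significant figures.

Q̄ ≈ 301 W/m²

cos h₀ = −tan(-87.5°) tan(-12.800°) = -5.2036 ≤ −1 ⇒ polar day, h₀ = π.
Bracket: h₀ sin ϕ sin δ + cos ϕ cos δ sin h₀ = 3.1416×-0.99905×-0.22155 + 0.04362×0.97515×0.00000 = 0.695360 + 0.000000 = 0.695360.
Q̄ = (S_0/π) × [bracket] = (1361/π) × 0.695360 = 301.2 W/m².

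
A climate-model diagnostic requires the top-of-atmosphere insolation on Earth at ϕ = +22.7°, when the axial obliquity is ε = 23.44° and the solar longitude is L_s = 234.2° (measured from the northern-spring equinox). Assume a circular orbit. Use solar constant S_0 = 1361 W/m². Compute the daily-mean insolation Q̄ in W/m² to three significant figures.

Q̄ ≈ 297 W/m²

Solar declination: sin δ = sin ε · sin L_s = sin 23.44° × sin 234.2° = -0.32263, so δ = -18.822°.
cos h₀ = −tan(+22.7°) tan(-18.822°) = 0.1426, h₀ = 1.4277 rad.
Bracket: h₀ sin ϕ sin δ + cos ϕ cos δ sin h₀ = 1.4277×0.38591×-0.32263 + 0.92254×0.94652×0.98978 = -0.177757 + 0.864278 = 0.686521.
Q̄ = (S_0/π) × [bracket] = (1361/π) × 0.686521 = 297.4 W/m².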